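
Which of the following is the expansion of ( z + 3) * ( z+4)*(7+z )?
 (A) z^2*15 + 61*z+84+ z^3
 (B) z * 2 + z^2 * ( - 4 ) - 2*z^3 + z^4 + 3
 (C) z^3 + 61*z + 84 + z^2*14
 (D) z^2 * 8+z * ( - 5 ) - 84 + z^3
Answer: C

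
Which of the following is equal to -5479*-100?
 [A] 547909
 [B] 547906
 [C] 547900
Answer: C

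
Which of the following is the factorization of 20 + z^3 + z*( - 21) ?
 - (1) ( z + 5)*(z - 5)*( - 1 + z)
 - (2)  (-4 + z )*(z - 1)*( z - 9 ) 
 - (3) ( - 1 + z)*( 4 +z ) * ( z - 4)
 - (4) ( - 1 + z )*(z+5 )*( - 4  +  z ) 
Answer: 4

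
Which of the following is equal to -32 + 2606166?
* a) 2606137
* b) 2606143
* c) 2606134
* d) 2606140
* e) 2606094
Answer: c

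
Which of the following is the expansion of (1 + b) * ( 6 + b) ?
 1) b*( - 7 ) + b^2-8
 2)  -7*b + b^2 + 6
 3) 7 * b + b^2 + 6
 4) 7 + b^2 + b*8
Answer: 3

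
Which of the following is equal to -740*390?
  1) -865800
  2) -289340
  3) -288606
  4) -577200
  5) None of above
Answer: 5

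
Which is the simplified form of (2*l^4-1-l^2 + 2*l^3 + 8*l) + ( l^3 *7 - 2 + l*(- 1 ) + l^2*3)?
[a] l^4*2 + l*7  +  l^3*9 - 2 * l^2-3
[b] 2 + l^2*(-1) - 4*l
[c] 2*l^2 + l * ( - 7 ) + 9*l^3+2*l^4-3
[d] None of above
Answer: d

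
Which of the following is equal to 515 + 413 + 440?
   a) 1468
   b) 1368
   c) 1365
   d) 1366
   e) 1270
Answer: b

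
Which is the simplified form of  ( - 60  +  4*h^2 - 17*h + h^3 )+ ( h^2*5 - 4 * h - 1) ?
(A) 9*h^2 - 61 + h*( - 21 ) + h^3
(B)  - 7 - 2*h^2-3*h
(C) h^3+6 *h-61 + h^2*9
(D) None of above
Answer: A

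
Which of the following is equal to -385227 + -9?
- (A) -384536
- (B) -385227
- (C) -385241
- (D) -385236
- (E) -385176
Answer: D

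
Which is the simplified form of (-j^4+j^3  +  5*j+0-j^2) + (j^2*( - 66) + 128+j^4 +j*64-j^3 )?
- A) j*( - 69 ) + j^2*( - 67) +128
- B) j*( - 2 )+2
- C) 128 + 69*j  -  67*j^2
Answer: C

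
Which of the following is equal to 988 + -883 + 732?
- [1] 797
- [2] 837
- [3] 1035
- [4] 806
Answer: 2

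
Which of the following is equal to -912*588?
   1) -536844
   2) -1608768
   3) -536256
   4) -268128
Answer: 3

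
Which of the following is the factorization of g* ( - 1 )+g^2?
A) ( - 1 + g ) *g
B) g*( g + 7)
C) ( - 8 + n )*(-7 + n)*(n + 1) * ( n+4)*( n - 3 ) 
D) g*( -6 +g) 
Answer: A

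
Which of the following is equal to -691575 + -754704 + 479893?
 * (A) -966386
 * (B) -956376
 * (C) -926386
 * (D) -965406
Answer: A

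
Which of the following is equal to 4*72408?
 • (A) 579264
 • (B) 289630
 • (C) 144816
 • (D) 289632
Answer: D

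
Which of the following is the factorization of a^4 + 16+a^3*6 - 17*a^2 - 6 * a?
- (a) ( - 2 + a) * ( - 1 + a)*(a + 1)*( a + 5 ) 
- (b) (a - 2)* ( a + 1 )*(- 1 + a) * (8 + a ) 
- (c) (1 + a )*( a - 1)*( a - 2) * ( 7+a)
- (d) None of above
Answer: b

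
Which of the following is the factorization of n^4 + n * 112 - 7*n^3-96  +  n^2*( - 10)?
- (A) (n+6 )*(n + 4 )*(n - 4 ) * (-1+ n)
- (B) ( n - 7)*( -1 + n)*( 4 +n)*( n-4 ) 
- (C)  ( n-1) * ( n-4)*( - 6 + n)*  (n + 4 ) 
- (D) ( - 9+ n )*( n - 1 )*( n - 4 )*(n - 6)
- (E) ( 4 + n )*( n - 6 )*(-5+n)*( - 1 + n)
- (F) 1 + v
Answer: C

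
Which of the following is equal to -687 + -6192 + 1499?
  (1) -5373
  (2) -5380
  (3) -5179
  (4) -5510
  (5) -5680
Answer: 2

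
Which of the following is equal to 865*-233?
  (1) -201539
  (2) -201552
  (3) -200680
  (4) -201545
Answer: 4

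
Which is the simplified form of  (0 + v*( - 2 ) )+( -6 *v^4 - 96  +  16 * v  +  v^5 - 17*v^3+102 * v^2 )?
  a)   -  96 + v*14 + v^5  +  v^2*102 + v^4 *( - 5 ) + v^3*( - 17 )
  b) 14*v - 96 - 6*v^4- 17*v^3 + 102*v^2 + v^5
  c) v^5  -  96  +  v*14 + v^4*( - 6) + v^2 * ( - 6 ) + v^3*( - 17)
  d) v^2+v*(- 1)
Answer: b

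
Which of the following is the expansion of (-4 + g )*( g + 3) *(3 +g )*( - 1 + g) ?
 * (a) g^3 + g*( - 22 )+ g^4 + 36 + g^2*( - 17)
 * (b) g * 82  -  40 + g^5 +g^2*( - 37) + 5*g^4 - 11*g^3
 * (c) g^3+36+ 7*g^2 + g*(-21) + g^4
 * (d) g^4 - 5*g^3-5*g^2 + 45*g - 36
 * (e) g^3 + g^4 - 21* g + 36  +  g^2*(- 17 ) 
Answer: e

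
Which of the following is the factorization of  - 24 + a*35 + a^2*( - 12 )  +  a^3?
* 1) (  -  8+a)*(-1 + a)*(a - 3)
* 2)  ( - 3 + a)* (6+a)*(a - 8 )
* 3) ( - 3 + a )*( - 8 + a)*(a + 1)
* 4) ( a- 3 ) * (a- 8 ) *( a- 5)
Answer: 1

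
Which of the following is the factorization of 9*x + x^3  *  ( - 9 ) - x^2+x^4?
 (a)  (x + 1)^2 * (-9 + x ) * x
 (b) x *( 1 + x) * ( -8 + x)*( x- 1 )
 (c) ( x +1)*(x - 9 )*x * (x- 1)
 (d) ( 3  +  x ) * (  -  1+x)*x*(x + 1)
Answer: c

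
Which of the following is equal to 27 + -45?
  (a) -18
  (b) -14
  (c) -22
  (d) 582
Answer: a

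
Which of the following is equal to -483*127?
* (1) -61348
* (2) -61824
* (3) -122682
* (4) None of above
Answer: 4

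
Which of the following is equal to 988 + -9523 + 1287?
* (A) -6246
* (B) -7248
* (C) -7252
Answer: B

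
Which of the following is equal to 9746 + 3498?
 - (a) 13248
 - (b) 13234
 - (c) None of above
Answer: c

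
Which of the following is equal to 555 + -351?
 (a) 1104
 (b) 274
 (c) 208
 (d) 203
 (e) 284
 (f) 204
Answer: f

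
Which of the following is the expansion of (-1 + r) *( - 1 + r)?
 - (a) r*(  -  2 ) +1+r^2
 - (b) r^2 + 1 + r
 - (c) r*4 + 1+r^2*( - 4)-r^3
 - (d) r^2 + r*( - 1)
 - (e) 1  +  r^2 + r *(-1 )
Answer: a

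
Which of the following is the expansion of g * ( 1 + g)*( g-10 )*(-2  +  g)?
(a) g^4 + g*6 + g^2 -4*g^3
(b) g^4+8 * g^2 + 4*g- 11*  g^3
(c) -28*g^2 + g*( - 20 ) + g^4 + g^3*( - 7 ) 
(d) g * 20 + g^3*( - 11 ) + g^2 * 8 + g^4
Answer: d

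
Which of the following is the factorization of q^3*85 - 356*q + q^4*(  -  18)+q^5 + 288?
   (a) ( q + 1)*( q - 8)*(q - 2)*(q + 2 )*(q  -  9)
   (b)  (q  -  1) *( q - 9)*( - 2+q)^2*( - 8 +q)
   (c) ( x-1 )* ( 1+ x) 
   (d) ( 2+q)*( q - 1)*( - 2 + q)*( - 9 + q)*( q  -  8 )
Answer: d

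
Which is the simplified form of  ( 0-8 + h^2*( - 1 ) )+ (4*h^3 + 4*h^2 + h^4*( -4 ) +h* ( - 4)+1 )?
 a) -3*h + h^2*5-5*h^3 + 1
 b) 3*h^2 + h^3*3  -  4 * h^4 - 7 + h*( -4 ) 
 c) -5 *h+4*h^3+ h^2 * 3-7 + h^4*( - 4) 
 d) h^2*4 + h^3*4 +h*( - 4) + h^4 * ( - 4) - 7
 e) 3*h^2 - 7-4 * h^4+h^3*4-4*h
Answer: e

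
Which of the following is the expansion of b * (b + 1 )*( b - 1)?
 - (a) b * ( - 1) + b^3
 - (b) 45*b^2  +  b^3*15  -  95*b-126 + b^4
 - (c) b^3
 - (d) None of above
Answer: a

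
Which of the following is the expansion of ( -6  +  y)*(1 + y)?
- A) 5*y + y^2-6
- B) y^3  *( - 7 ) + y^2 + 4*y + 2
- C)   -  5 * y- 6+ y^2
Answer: C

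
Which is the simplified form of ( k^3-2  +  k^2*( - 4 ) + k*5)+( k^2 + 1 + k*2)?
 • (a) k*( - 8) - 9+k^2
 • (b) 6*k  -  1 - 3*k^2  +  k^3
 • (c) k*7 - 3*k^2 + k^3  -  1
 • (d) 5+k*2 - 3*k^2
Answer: c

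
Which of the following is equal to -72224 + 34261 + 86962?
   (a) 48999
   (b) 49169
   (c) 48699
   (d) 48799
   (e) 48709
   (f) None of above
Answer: a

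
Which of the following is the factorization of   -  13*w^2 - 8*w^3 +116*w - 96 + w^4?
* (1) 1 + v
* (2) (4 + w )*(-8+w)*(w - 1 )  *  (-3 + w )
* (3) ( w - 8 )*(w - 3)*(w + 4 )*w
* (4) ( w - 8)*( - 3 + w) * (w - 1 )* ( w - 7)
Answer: 2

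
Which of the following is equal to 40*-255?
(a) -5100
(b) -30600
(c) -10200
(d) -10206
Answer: c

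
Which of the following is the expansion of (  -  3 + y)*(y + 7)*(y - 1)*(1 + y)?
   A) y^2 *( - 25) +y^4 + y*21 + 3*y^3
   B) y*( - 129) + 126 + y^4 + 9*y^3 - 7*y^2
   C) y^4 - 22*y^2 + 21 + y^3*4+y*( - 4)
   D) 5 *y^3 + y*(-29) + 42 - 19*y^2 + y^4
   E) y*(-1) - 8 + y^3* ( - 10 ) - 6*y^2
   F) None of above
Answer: C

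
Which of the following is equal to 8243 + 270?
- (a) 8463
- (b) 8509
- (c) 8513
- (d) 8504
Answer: c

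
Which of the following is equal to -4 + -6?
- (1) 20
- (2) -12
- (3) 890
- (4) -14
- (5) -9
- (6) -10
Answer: 6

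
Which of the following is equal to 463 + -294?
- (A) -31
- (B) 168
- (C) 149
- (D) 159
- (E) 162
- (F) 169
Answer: F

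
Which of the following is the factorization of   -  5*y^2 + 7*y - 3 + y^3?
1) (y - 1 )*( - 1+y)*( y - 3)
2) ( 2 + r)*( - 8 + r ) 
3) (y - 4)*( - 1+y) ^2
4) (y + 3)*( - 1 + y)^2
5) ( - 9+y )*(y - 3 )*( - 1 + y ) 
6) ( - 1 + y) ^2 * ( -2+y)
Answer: 1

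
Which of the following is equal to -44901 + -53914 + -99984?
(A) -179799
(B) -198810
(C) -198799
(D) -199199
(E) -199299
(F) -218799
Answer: C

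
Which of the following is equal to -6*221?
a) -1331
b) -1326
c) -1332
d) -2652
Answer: b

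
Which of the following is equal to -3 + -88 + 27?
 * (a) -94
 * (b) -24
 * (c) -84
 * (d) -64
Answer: d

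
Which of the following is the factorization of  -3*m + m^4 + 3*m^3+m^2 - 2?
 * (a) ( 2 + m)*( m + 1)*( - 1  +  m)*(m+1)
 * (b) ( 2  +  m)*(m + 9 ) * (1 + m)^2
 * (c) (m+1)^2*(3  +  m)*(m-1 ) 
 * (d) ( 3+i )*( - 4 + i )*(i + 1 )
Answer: a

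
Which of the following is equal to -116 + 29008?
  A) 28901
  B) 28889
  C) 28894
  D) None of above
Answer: D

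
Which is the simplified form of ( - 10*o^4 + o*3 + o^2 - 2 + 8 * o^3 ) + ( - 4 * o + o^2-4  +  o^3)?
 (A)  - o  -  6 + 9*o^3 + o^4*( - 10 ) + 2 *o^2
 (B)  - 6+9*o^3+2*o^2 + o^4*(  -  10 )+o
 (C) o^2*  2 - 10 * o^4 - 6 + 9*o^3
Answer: A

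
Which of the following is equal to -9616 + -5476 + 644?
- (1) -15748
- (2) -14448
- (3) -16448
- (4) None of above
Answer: 2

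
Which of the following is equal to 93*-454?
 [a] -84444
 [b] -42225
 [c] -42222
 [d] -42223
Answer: c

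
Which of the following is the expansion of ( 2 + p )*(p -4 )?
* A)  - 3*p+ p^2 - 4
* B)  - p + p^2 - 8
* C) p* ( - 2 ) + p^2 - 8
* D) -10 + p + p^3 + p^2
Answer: C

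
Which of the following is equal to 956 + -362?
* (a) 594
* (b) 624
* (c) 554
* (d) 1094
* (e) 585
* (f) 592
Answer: a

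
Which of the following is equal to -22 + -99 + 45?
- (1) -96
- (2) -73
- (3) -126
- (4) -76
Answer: 4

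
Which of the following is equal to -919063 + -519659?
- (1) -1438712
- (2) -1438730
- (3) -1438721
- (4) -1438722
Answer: 4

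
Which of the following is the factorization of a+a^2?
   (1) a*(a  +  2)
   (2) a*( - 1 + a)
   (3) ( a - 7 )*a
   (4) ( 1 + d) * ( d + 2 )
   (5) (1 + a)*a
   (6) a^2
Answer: 5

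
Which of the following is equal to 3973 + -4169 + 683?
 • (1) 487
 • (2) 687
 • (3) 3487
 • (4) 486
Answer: 1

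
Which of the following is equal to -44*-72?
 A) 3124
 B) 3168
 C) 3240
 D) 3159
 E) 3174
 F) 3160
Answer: B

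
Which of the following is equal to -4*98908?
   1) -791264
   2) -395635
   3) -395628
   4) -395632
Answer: 4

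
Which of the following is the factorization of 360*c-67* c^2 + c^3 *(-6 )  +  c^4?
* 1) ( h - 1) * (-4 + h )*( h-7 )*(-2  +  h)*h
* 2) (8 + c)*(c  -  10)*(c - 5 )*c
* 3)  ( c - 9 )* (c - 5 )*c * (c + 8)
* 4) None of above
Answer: 3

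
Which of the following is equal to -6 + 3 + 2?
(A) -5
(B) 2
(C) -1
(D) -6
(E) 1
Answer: C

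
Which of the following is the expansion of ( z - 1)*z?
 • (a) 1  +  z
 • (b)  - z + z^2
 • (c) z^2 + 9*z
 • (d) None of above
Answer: b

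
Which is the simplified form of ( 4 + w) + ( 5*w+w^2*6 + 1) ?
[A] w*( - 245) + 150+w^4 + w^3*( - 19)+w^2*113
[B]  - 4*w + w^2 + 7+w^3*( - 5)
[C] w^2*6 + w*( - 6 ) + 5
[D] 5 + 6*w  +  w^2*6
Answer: D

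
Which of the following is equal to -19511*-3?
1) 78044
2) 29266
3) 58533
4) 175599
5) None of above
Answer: 3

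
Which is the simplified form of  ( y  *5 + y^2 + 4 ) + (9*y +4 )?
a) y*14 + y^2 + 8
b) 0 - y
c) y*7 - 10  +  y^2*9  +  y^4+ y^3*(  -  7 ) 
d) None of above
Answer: a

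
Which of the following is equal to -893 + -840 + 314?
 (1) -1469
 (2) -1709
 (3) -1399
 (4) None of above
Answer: 4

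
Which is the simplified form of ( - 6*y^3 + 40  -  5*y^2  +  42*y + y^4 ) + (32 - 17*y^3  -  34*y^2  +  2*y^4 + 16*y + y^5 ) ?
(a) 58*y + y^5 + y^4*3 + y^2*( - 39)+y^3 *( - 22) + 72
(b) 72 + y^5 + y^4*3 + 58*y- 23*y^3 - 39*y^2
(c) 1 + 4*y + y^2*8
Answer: b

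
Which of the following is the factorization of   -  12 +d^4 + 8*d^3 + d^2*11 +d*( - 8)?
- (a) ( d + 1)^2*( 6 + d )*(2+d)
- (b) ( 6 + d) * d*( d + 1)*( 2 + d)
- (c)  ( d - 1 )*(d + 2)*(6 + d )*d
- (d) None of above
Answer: d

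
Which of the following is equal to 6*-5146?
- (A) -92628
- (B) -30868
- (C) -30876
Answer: C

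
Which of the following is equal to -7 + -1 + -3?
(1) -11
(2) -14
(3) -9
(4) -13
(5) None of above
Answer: 1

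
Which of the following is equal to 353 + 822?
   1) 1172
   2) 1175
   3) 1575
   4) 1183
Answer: 2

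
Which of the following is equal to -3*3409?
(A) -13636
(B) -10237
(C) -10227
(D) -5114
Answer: C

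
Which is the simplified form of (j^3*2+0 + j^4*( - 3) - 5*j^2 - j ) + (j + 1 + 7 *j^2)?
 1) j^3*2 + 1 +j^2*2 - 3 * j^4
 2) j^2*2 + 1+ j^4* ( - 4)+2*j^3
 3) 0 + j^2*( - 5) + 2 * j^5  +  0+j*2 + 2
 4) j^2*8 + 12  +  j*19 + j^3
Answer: 1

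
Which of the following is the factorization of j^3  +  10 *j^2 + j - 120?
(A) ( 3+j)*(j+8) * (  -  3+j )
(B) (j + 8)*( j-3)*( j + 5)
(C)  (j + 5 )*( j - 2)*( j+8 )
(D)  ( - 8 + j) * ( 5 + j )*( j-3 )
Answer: B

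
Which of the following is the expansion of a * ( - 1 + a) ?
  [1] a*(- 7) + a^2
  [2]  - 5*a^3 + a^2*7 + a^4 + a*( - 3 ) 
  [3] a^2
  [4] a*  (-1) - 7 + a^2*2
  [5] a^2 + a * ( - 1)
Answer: 5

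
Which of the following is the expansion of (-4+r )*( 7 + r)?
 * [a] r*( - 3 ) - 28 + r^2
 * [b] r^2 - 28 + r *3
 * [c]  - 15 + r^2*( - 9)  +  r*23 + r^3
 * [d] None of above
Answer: b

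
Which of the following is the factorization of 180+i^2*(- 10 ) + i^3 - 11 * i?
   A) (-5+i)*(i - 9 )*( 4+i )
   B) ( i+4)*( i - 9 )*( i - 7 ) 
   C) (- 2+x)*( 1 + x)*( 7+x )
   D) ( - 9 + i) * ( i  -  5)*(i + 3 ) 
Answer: A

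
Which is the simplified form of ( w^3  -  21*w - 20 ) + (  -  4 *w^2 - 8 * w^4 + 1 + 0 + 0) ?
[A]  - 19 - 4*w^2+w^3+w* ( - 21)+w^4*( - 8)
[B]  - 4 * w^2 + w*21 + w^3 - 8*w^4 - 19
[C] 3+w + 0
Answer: A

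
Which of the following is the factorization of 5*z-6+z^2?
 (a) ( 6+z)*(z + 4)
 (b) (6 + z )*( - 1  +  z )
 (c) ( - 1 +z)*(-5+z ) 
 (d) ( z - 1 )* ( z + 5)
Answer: b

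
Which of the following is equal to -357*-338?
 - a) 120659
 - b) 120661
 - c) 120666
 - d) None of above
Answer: c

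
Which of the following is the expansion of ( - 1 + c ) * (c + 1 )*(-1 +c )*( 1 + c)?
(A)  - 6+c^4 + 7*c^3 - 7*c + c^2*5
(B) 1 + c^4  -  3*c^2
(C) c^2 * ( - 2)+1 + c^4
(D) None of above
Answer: C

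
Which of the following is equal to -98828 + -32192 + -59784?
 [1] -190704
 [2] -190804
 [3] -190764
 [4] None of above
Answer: 2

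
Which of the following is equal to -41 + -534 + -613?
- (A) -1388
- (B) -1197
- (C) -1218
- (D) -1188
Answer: D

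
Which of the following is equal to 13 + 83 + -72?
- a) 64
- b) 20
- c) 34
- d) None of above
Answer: d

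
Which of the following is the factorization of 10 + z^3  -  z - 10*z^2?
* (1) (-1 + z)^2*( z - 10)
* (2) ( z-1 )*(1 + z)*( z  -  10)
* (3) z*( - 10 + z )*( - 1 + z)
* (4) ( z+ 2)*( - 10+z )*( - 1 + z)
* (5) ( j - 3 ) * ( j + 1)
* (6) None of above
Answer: 2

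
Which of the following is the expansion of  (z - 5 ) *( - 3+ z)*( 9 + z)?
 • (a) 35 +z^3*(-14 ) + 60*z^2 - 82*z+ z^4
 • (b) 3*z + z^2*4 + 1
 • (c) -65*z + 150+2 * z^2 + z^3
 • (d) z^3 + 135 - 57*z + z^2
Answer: d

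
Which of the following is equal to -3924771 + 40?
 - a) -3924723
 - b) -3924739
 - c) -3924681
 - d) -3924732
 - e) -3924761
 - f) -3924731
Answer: f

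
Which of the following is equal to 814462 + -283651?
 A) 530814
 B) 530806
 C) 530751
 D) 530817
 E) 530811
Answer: E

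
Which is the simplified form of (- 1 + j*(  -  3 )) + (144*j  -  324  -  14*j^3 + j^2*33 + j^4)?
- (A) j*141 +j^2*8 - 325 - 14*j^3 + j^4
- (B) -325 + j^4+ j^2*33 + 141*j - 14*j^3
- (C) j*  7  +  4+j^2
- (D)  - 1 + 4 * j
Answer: B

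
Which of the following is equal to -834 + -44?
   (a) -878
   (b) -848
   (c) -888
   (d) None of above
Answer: a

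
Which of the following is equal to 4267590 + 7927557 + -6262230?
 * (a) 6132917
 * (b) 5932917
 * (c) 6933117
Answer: b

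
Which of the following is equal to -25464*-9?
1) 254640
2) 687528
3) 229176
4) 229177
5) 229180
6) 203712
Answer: 3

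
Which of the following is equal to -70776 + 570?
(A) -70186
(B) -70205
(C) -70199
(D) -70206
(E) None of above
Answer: D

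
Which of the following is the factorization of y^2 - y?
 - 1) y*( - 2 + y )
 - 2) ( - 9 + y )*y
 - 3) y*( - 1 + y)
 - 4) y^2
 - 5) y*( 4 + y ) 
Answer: 3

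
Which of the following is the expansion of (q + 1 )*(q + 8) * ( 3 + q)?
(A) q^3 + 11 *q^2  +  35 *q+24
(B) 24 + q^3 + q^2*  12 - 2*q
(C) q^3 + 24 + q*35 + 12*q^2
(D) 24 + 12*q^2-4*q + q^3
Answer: C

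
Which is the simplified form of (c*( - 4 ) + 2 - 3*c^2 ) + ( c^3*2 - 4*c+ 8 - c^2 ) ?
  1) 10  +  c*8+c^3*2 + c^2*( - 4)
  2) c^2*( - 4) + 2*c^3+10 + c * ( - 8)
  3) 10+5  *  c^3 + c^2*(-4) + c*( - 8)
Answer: 2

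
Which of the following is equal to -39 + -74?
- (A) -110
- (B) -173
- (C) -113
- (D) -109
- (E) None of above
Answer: C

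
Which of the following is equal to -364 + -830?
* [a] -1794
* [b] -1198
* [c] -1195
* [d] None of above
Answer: d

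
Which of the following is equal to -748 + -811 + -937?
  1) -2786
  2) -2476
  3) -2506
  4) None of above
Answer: 4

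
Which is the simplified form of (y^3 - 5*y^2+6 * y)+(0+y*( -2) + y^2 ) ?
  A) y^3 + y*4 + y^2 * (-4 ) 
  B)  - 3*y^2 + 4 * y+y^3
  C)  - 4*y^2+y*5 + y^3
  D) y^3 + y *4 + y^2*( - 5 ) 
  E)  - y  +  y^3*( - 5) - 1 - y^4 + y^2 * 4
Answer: A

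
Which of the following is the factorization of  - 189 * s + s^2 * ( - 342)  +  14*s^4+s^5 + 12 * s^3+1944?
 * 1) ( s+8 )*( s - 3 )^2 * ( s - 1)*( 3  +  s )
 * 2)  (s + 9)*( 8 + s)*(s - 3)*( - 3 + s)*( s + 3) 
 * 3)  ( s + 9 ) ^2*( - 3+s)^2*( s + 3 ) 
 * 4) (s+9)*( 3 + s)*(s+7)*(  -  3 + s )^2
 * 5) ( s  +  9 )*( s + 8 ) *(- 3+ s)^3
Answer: 2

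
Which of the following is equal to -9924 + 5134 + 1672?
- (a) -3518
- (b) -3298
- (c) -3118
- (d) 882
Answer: c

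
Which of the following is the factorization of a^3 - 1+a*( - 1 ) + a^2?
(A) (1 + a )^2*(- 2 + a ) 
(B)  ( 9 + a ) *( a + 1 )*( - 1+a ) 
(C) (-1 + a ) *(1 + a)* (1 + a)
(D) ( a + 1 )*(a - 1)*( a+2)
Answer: C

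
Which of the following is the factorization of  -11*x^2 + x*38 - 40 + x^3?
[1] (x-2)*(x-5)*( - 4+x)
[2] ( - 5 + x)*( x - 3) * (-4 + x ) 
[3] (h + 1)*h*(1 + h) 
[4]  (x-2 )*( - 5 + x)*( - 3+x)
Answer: 1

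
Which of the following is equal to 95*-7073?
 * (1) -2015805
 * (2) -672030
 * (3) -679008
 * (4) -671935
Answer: 4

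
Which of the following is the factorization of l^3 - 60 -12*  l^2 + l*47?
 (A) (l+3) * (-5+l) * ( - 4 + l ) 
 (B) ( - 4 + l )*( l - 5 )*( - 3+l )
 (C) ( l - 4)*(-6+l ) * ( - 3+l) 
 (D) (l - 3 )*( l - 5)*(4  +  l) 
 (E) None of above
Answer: B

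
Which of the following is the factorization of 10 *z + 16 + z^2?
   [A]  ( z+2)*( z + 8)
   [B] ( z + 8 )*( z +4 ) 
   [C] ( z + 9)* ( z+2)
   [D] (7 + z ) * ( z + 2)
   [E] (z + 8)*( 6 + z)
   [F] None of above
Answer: A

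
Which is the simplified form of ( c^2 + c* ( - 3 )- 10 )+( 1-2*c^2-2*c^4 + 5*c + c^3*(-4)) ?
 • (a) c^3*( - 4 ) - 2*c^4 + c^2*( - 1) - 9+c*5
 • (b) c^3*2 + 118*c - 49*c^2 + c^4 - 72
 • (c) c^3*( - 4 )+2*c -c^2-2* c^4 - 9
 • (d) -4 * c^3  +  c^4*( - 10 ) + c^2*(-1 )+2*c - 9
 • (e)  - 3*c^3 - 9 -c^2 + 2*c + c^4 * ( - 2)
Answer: c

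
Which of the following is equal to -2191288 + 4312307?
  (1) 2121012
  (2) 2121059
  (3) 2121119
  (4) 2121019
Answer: 4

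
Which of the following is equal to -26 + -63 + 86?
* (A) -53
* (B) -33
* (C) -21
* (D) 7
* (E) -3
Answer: E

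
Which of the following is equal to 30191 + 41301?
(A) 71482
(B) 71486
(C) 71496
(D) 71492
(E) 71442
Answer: D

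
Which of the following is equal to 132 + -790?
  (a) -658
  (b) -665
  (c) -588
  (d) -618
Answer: a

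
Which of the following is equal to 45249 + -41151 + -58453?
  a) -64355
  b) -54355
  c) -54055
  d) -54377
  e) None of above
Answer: b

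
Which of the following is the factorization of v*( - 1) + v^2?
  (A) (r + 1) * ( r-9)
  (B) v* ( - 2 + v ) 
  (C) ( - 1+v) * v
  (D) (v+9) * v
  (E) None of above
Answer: C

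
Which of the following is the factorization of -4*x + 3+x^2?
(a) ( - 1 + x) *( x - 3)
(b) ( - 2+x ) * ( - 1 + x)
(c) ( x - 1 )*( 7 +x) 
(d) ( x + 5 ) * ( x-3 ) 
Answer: a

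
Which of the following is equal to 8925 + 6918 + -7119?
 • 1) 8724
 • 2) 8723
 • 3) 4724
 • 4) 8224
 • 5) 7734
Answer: 1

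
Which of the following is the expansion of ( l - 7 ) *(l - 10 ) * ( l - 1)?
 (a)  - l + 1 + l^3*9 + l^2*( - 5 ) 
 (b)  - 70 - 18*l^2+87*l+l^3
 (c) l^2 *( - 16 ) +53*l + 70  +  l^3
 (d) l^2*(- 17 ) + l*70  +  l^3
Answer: b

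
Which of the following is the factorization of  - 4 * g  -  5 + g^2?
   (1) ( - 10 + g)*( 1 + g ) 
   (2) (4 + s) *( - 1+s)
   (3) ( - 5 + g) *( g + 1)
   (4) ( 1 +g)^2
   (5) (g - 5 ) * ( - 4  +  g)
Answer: 3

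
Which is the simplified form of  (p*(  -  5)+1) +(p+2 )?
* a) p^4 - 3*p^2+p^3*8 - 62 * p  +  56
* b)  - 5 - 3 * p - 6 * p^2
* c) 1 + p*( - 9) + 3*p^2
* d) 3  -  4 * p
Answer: d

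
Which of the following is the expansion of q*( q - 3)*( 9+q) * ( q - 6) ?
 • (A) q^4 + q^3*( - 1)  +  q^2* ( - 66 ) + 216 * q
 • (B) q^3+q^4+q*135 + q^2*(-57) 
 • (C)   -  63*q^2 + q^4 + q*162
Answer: C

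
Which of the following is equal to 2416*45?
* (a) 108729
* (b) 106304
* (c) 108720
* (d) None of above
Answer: c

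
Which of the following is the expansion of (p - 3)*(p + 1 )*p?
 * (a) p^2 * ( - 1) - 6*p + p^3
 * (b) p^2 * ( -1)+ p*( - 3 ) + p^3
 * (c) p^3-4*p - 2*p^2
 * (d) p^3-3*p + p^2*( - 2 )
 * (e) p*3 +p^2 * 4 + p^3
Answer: d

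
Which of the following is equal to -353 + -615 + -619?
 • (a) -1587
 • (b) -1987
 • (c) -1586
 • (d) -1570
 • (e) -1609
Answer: a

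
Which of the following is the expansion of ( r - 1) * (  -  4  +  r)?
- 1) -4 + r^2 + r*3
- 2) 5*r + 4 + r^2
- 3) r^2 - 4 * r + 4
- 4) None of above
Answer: 4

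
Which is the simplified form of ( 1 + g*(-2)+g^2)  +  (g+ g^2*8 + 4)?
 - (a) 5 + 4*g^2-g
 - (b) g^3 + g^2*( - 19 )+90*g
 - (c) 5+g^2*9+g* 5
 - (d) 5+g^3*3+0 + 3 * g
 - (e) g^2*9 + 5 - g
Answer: e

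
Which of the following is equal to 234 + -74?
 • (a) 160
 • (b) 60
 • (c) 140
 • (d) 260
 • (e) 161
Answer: a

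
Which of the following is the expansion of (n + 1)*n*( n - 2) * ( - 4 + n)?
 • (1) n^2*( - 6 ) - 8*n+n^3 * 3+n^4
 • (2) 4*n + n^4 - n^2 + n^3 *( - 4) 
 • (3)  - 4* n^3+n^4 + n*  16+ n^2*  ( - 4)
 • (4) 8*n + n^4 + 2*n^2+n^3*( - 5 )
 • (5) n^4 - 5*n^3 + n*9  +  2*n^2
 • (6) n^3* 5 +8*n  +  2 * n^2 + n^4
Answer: 4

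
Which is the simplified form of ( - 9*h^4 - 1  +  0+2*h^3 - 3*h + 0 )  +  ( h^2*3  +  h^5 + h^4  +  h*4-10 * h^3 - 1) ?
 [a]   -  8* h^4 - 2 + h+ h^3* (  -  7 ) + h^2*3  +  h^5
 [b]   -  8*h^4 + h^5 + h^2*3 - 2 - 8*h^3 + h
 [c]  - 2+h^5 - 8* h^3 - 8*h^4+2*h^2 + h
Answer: b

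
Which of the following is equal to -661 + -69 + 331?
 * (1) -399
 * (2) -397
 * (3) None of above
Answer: 1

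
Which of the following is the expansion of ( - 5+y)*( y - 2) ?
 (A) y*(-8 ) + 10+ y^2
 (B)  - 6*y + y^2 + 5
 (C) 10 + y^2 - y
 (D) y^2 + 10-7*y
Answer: D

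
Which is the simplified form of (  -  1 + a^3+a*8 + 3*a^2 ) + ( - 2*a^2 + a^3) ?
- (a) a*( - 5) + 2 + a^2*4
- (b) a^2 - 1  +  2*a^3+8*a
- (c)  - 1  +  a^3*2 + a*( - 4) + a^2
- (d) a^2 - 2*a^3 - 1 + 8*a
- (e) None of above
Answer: b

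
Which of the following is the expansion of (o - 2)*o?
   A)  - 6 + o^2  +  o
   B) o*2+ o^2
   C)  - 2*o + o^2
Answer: C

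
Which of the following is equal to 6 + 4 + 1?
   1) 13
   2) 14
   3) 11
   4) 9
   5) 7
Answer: 3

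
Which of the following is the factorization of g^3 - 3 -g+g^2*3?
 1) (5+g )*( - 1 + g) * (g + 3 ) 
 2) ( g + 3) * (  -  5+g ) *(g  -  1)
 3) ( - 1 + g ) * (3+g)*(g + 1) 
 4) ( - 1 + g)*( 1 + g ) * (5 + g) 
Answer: 3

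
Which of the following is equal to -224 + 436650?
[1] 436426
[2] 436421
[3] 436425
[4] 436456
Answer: 1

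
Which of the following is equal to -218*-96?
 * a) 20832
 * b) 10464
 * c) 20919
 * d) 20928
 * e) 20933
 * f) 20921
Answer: d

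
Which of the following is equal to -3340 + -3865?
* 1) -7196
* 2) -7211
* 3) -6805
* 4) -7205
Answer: 4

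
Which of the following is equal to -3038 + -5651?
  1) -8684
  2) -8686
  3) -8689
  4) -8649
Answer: 3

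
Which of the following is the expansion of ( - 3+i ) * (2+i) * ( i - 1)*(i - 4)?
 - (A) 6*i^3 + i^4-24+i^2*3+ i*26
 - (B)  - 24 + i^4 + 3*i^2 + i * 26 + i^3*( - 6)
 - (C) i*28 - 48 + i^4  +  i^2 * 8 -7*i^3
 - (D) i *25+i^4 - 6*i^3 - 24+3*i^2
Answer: B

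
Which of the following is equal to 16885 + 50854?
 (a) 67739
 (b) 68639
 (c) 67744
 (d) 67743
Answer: a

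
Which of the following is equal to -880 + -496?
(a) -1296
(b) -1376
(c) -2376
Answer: b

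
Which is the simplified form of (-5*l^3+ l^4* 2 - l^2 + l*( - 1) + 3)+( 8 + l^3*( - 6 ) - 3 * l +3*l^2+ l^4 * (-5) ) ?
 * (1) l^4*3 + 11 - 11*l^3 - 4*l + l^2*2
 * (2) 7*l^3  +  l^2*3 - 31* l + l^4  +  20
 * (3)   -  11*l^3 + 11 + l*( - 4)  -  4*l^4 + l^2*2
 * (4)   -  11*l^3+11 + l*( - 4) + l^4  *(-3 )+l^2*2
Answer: 4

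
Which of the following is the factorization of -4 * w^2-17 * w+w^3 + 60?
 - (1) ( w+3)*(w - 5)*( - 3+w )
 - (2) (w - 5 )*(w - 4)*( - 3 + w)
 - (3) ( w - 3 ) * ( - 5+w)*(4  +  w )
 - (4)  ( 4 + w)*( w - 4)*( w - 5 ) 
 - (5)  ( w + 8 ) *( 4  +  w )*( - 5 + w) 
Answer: 3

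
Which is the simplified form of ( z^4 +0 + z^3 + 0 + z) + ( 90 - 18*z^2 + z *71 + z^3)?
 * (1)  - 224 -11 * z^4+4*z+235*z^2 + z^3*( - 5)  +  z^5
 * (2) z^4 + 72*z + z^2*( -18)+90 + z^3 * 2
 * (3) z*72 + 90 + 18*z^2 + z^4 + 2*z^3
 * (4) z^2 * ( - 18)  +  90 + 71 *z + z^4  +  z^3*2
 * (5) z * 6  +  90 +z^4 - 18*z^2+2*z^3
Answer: 2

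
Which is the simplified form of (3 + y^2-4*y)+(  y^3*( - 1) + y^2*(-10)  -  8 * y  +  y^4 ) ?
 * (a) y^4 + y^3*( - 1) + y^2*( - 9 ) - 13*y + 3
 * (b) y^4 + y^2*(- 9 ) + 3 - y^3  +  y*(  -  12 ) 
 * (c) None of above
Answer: b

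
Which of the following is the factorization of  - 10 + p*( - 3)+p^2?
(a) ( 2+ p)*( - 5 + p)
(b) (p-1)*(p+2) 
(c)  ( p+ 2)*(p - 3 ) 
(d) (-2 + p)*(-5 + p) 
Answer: a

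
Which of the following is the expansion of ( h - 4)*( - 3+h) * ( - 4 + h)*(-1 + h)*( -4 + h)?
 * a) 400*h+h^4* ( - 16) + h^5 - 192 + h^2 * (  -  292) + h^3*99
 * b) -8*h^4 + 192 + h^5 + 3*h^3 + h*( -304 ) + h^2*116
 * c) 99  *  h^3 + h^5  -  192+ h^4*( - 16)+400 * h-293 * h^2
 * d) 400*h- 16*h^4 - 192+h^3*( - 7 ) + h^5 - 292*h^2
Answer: a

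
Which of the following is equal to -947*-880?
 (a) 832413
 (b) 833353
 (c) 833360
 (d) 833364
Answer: c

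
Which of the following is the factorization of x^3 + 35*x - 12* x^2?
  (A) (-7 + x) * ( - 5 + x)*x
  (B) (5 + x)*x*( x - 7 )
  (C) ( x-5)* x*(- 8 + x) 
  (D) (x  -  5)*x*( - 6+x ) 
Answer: A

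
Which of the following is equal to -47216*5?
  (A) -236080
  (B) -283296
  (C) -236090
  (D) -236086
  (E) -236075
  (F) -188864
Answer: A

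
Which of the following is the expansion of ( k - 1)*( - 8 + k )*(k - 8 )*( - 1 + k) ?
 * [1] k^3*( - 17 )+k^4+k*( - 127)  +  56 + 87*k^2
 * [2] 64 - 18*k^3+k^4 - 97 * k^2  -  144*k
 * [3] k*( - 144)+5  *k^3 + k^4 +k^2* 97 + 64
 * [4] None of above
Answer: 4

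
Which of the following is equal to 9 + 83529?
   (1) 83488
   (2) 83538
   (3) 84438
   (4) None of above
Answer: 2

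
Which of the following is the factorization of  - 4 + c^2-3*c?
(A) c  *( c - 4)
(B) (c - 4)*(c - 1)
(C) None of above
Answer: C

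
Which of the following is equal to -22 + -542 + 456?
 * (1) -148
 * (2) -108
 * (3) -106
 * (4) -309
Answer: 2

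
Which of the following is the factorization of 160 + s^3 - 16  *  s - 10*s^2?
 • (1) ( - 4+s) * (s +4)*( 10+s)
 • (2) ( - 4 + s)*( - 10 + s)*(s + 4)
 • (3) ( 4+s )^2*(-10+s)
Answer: 2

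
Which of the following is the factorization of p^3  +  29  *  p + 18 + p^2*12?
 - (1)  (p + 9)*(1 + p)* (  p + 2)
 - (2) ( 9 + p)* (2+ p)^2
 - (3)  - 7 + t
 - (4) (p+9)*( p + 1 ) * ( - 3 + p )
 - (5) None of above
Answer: 1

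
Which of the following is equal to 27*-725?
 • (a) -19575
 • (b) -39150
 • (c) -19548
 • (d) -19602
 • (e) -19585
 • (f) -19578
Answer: a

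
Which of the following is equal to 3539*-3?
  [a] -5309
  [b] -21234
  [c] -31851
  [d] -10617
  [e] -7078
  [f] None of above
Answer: d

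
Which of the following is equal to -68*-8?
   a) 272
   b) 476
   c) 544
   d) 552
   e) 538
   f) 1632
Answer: c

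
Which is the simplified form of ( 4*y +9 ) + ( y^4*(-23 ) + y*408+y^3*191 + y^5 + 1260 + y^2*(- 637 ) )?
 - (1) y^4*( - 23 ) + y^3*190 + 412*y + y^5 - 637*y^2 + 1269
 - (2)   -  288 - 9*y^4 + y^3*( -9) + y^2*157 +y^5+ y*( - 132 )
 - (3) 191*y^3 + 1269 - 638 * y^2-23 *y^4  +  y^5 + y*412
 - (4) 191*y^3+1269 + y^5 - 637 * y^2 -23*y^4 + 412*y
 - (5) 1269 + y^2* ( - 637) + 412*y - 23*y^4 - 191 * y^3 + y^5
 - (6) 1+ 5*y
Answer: 4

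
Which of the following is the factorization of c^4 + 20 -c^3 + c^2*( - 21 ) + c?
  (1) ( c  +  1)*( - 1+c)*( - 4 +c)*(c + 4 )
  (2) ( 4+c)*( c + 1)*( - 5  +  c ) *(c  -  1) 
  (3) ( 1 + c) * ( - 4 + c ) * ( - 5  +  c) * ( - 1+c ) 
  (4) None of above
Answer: 2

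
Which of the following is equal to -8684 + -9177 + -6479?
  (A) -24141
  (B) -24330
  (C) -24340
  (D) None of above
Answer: C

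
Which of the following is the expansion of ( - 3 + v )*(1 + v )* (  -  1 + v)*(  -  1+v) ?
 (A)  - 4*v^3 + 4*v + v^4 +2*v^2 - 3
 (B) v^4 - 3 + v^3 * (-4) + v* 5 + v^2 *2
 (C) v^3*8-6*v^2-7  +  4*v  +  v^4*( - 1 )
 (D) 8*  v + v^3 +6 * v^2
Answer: A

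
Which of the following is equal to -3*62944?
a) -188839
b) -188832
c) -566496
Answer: b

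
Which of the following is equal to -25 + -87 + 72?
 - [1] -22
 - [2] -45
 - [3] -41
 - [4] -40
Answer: 4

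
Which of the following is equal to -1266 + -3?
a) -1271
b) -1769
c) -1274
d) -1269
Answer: d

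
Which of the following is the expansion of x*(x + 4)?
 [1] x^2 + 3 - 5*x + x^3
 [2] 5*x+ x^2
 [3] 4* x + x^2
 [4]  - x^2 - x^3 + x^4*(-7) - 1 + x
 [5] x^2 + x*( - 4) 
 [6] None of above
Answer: 3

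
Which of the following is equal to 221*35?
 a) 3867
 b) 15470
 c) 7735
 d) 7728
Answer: c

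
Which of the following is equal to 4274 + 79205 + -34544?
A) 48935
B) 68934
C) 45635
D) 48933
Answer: A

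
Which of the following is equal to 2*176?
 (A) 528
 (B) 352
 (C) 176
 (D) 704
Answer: B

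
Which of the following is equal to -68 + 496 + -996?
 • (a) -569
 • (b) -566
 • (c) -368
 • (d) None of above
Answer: d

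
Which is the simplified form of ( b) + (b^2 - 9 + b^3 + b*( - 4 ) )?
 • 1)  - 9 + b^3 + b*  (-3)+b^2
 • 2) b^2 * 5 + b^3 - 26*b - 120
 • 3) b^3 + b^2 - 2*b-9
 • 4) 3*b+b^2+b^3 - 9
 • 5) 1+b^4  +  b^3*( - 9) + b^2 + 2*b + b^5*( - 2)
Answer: 1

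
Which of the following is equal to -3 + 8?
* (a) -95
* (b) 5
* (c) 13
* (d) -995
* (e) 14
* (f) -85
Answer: b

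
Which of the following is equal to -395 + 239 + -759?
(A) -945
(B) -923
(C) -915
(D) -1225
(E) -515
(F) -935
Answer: C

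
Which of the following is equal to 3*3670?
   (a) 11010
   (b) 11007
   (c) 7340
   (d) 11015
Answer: a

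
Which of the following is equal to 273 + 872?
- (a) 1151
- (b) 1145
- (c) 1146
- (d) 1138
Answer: b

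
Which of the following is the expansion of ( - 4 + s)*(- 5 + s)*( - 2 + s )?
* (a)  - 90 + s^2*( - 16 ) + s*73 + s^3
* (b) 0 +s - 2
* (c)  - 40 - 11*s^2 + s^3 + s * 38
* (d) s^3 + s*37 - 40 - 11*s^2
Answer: c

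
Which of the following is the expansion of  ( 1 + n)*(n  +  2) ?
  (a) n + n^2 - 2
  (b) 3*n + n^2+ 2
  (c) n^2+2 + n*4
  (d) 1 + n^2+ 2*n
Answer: b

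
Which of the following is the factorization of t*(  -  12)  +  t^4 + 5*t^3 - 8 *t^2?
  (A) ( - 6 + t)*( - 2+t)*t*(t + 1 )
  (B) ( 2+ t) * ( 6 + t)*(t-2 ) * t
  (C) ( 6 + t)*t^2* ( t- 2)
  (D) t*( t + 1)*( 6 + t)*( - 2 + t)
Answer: D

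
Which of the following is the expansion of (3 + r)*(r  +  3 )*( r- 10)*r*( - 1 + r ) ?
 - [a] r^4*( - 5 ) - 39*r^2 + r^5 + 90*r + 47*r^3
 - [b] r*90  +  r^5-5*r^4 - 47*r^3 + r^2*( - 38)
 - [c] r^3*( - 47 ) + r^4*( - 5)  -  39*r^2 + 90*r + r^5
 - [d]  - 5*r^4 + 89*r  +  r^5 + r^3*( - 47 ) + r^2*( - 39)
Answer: c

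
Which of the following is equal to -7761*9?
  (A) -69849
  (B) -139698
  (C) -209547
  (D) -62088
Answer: A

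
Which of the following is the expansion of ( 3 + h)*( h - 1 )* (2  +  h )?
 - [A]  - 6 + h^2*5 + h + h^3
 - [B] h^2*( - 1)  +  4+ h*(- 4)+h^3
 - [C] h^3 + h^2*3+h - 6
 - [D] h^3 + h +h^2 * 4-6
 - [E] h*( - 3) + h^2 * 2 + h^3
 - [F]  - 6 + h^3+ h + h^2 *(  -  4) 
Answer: D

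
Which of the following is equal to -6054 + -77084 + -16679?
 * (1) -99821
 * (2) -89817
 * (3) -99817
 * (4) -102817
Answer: 3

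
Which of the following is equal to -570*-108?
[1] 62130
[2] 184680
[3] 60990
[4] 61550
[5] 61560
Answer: 5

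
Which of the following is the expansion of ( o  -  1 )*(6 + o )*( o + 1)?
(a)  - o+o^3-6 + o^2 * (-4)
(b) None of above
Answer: b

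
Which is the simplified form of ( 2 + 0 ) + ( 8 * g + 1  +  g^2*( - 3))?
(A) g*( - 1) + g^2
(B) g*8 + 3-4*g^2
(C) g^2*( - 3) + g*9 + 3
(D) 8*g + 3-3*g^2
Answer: D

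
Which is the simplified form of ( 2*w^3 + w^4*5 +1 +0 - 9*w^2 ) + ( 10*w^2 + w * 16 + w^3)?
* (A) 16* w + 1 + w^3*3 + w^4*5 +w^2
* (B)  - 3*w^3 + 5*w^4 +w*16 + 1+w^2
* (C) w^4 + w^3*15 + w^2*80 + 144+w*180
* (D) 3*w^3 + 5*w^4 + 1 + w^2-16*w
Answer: A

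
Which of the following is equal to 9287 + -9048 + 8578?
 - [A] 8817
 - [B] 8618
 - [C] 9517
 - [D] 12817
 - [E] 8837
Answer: A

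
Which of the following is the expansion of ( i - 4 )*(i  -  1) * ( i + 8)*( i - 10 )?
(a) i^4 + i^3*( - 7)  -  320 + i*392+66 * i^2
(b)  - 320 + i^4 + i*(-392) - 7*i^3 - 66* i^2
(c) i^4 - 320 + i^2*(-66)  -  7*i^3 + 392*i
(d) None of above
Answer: c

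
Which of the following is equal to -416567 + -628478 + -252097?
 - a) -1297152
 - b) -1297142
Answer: b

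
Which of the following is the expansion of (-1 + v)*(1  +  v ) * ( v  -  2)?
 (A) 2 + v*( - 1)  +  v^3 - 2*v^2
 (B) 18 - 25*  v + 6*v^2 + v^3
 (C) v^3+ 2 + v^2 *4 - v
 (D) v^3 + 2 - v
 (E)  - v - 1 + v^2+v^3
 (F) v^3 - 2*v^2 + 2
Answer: A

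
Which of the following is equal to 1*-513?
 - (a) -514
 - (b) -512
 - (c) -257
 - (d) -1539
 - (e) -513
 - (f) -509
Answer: e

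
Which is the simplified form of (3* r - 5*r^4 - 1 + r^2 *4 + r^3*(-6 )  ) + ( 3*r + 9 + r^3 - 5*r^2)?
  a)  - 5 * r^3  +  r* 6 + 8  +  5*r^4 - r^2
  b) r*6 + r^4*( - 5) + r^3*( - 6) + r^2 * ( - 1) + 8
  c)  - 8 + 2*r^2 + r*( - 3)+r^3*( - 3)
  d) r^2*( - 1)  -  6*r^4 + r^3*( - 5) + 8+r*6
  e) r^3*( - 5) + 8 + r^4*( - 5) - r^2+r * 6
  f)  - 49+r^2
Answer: e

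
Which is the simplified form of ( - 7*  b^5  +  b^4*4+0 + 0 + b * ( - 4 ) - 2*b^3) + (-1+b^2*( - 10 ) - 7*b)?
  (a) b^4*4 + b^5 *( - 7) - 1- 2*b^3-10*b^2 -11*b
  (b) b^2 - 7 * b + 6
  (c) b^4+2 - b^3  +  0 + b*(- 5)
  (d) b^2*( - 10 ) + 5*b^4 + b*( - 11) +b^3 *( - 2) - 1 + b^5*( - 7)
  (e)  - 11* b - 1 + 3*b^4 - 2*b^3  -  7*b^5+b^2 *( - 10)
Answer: a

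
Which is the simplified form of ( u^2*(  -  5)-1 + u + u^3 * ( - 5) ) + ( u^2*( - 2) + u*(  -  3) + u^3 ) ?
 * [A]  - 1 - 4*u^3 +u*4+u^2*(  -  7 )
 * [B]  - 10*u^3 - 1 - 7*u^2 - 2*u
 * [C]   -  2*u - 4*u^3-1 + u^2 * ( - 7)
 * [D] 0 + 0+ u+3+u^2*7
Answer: C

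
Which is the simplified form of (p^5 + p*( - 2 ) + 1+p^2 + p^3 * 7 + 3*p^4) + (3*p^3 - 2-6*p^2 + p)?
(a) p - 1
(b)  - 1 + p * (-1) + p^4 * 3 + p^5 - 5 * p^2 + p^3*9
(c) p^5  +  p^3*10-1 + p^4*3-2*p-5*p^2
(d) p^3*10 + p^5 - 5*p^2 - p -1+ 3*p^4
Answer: d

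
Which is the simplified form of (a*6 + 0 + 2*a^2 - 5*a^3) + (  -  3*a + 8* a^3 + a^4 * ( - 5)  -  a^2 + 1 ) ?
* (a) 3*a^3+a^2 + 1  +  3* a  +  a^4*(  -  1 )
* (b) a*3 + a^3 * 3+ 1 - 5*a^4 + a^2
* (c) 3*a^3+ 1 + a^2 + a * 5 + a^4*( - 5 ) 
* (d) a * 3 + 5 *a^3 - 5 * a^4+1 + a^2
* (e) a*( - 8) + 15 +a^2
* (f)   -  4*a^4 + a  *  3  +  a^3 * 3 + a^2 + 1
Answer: b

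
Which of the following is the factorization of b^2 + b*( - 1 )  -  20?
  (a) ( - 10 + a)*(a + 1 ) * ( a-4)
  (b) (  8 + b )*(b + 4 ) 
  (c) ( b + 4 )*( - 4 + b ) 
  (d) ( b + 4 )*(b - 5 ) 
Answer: d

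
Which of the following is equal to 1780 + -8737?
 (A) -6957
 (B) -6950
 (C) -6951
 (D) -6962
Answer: A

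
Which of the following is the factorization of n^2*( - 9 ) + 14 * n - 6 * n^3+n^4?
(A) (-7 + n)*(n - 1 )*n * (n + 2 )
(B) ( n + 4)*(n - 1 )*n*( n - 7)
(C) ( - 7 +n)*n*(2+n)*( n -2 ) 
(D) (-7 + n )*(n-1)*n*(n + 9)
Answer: A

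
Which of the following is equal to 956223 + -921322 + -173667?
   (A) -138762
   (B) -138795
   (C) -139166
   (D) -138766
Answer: D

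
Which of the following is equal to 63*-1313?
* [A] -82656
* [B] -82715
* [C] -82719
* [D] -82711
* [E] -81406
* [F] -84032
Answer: C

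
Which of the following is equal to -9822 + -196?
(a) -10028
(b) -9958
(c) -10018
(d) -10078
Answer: c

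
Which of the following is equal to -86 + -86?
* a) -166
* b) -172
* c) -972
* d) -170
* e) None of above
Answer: b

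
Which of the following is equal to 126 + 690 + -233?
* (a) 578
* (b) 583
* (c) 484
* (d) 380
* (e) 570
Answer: b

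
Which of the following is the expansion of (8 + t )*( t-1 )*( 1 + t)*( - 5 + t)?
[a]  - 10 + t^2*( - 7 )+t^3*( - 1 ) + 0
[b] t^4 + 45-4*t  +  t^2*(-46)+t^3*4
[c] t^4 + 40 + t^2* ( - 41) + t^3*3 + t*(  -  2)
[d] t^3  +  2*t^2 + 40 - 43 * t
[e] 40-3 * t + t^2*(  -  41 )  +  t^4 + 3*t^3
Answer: e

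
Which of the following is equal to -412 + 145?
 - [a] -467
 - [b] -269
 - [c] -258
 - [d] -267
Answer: d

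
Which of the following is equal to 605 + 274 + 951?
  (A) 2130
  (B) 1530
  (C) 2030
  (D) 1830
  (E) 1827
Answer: D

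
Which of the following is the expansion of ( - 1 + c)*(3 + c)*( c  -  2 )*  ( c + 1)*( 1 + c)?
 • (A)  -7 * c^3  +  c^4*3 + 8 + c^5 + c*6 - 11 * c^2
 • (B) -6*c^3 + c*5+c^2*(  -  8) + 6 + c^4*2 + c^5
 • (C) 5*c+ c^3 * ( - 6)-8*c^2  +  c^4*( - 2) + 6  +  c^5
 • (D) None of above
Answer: B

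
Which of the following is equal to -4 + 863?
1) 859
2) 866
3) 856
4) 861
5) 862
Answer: 1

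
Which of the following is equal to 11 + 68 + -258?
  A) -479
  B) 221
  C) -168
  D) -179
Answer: D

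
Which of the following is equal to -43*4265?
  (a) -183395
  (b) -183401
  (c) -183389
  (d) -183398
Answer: a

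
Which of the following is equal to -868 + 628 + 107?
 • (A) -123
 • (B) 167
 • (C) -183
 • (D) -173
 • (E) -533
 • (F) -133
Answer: F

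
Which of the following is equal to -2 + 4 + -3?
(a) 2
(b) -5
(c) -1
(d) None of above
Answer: c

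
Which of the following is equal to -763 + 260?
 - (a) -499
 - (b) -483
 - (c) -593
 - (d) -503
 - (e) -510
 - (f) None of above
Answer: d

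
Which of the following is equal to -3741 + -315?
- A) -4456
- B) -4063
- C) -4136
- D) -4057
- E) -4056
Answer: E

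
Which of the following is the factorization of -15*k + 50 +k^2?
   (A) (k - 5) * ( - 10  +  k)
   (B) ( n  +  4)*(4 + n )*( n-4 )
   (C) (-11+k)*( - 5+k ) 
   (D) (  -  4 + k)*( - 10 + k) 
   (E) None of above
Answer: A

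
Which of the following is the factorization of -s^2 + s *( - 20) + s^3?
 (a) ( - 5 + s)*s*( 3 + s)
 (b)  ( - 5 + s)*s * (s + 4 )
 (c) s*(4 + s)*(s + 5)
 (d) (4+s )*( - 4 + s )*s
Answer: b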